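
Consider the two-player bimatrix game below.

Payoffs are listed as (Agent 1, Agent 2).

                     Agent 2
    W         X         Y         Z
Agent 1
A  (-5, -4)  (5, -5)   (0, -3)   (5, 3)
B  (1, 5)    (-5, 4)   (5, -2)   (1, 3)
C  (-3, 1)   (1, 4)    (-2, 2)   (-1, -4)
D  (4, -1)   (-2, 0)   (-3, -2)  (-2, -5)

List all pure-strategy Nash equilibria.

(A, W): Agent 1 can switch to B (-5 → 1). Not NE.
(A, X): Agent 2 can switch to W (-5 → -4). Not NE.
(A, Y): Agent 1 can switch to B (0 → 5). Not NE.
(A, Z): Agent 1 gets 5, best alternative 1; Agent 2 gets 3, best alternative -3. No profitable deviation — NE.
(B, W): Agent 1 can switch to D (1 → 4). Not NE.
(B, X): Agent 1 can switch to A (-5 → 5). Not NE.
(B, Y): Agent 2 can switch to W (-2 → 5). Not NE.
(The remaining 9 profiles each have a profitable deviation by the same check.)

Pure NE: (A, Z)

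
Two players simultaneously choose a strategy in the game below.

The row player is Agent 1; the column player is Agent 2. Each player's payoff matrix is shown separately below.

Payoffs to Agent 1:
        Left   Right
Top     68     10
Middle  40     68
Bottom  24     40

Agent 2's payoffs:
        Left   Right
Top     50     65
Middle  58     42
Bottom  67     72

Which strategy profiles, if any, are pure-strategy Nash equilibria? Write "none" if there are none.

No pure-strategy Nash equilibrium.

For each player, find the best response to each opponent profile; mutual best responses are the pure NE.
Agent 1 against Left: payoffs 68, 40, 24 → best response Top.
Agent 1 against Right: payoffs 10, 68, 40 → best response Middle.
Agent 2 against Top: payoffs 50, 65 → best response Right.
Agent 2 against Middle: payoffs 58, 42 → best response Left.
Agent 2 against Bottom: payoffs 67, 72 → best response Right.
No profile is a mutual best response for all players.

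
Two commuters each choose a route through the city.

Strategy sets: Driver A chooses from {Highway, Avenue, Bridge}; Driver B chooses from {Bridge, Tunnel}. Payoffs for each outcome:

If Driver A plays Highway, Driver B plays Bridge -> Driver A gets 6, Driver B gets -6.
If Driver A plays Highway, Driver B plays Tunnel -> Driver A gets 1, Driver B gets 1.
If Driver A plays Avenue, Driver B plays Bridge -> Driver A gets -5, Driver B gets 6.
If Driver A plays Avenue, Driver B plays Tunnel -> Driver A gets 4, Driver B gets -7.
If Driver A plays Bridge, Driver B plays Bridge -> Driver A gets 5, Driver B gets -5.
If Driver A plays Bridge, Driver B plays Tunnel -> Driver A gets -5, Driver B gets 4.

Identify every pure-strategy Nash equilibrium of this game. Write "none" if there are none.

For each strategy profile, look for a profitable unilateral deviation.
(Highway, Bridge): Driver B can switch to Tunnel (-6 → 1). Not NE.
(Highway, Tunnel): Driver A can switch to Avenue (1 → 4). Not NE.
(Avenue, Bridge): Driver A can switch to Highway (-5 → 6). Not NE.
(Avenue, Tunnel): Driver B can switch to Bridge (-7 → 6). Not NE.
(Bridge, Bridge): Driver A can switch to Highway (5 → 6). Not NE.
(Bridge, Tunnel): Driver A can switch to Highway (-5 → 1). Not NE.

This game has no pure Nash equilibrium.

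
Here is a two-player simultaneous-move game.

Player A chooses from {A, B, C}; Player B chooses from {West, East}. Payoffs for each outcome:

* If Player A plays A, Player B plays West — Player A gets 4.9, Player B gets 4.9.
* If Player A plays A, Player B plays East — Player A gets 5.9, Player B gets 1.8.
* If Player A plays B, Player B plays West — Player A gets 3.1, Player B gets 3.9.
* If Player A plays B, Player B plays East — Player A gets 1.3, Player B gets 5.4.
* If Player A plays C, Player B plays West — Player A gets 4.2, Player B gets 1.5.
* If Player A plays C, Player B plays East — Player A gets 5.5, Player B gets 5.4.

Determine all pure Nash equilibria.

Pure NE: (A, West)

Check each profile: it is a Nash equilibrium iff no player can strictly gain by switching unilaterally.
(A, West): Player A gets 4.9, best alternative 4.2; Player B gets 4.9, best alternative 1.8. No profitable deviation — NE.
(A, East): Player B can switch to West (1.8 → 4.9). Not NE.
(B, West): Player A can switch to A (3.1 → 4.9). Not NE.
(B, East): Player A can switch to A (1.3 → 5.9). Not NE.
(C, West): Player A can switch to A (4.2 → 4.9). Not NE.
(C, East): Player A can switch to A (5.5 → 5.9). Not NE.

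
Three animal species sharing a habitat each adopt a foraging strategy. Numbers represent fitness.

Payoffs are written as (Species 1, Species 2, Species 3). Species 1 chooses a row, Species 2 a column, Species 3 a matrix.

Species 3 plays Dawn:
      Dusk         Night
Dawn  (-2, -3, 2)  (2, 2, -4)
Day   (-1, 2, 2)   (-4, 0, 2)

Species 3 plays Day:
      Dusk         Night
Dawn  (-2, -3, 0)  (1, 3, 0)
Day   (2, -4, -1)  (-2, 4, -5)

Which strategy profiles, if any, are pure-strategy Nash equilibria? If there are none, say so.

Species 1 against (Dusk, Dawn): payoffs -2, -1 → best response Day.
Species 1 against (Dusk, Day): payoffs -2, 2 → best response Day.
Species 1 against (Night, Dawn): payoffs 2, -4 → best response Dawn.
Species 1 against (Night, Day): payoffs 1, -2 → best response Dawn.
Species 2 against (Dawn, Dawn): payoffs -3, 2 → best response Night.
Species 2 against (Dawn, Day): payoffs -3, 3 → best response Night.
Species 2 against (Day, Dawn): payoffs 2, 0 → best response Dusk.
Species 2 against (Day, Day): payoffs -4, 4 → best response Night.
Species 3 against (Dawn, Dusk): payoffs 2, 0 → best response Dawn.
Species 3 against (Dawn, Night): payoffs -4, 0 → best response Day.
Species 3 against (Day, Dusk): payoffs 2, -1 → best response Dawn.
Species 3 against (Day, Night): payoffs 2, -5 → best response Dawn.
Mutual best responses: (Dawn, Night, Day); (Day, Dusk, Dawn).

(Dawn, Night, Day), (Day, Dusk, Dawn)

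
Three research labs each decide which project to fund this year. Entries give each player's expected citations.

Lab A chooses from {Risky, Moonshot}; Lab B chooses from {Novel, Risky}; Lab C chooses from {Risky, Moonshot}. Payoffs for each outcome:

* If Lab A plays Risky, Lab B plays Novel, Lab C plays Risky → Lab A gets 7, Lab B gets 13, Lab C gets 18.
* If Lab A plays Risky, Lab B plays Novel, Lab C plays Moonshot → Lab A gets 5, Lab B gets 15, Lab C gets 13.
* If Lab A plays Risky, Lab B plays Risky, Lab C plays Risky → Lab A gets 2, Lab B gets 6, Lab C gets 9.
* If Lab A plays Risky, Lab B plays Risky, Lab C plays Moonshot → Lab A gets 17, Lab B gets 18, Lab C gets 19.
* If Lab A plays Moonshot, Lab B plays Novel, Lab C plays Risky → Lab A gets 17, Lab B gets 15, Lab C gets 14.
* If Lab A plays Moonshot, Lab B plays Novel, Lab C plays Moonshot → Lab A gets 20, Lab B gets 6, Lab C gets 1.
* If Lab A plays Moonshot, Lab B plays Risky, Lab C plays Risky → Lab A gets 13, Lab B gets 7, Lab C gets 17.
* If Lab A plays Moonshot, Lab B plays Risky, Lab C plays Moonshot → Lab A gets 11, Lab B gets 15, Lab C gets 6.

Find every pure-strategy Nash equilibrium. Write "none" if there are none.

(Risky, Novel, Risky): Lab A can switch to Moonshot (7 → 17). Not NE.
(Risky, Novel, Moonshot): Lab A can switch to Moonshot (5 → 20). Not NE.
(Risky, Risky, Risky): Lab A can switch to Moonshot (2 → 13). Not NE.
(Risky, Risky, Moonshot): Lab A gets 17, best alternative 11; Lab B gets 18, best alternative 15; Lab C gets 19, best alternative 9. No profitable deviation — NE.
(Moonshot, Novel, Risky): Lab A gets 17, best alternative 7; Lab B gets 15, best alternative 7; Lab C gets 14, best alternative 1. No profitable deviation — NE.
(Moonshot, Novel, Moonshot): Lab B can switch to Risky (6 → 15). Not NE.
(Moonshot, Risky, Risky): Lab B can switch to Novel (7 → 15). Not NE.
(Moonshot, Risky, Moonshot): Lab A can switch to Risky (11 → 17). Not NE.

(Risky, Risky, Moonshot) and (Moonshot, Novel, Risky)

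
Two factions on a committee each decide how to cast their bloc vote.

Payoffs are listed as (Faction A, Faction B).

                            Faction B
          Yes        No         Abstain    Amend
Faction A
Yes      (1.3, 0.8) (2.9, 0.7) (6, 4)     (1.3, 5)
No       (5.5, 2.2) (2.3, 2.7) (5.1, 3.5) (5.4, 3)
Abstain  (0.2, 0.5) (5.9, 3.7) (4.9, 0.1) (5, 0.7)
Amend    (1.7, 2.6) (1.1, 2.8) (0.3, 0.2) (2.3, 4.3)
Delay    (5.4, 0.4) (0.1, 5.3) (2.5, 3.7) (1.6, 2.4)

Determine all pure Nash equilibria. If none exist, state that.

Pure NE: (Abstain, No)

Mark each player's best response to every combination of opponents' strategies; a profile where every player is best-responding is a pure Nash equilibrium.
Faction A against Yes: payoffs 1.3, 5.5, 0.2, 1.7, 5.4 → best response No.
Faction A against No: payoffs 2.9, 2.3, 5.9, 1.1, 0.1 → best response Abstain.
Faction A against Abstain: payoffs 6, 5.1, 4.9, 0.3, 2.5 → best response Yes.
Faction A against Amend: payoffs 1.3, 5.4, 5, 2.3, 1.6 → best response No.
Faction B against Yes: payoffs 0.8, 0.7, 4, 5 → best response Amend.
Faction B against No: payoffs 2.2, 2.7, 3.5, 3 → best response Abstain.
Faction B against Abstain: payoffs 0.5, 3.7, 0.1, 0.7 → best response No.
Faction B against Amend: payoffs 2.6, 2.8, 0.2, 4.3 → best response Amend.
Faction B against Delay: payoffs 0.4, 5.3, 3.7, 2.4 → best response No.
Mutual best responses: (Abstain, No).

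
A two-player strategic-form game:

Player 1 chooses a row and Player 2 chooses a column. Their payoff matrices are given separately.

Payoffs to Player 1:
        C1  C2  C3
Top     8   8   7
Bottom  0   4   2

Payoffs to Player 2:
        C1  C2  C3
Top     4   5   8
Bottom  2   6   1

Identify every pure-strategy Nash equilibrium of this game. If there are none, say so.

For each strategy profile, look for a profitable unilateral deviation.
(Top, C1): Player 2 can switch to C2 (4 → 5). Not NE.
(Top, C2): Player 2 can switch to C3 (5 → 8). Not NE.
(Top, C3): Player 1 gets 7, best alternative 2; Player 2 gets 8, best alternative 5. No profitable deviation — NE.
(Bottom, C1): Player 1 can switch to Top (0 → 8). Not NE.
(Bottom, C2): Player 1 can switch to Top (4 → 8). Not NE.
(Bottom, C3): Player 1 can switch to Top (2 → 7). Not NE.

The unique pure-strategy Nash equilibrium is (Top, C3).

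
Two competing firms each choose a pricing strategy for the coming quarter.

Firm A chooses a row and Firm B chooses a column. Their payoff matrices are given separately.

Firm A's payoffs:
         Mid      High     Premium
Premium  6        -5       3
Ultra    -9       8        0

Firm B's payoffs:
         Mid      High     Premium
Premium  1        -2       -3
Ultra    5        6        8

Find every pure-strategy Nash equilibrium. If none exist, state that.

Firm A against Mid: payoffs 6, -9 → best response Premium.
Firm A against High: payoffs -5, 8 → best response Ultra.
Firm A against Premium: payoffs 3, 0 → best response Premium.
Firm B against Premium: payoffs 1, -2, -3 → best response Mid.
Firm B against Ultra: payoffs 5, 6, 8 → best response Premium.
Mutual best responses: (Premium, Mid).

The unique pure-strategy Nash equilibrium is (Premium, Mid).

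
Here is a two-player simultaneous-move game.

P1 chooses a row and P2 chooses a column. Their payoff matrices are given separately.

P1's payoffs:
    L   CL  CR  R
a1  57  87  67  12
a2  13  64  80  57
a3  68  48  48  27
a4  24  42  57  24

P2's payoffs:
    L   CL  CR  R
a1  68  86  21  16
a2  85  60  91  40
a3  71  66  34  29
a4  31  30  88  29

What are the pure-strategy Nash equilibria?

For each player, find the best response to each opponent profile; mutual best responses are the pure NE.
P1 against L: payoffs 57, 13, 68, 24 → best response a3.
P1 against CL: payoffs 87, 64, 48, 42 → best response a1.
P1 against CR: payoffs 67, 80, 48, 57 → best response a2.
P1 against R: payoffs 12, 57, 27, 24 → best response a2.
P2 against a1: payoffs 68, 86, 21, 16 → best response CL.
P2 against a2: payoffs 85, 60, 91, 40 → best response CR.
P2 against a3: payoffs 71, 66, 34, 29 → best response L.
P2 against a4: payoffs 31, 30, 88, 29 → best response CR.
Mutual best responses: (a1, CL); (a2, CR); (a3, L).

The pure Nash equilibria are (a1, CL); (a2, CR); (a3, L).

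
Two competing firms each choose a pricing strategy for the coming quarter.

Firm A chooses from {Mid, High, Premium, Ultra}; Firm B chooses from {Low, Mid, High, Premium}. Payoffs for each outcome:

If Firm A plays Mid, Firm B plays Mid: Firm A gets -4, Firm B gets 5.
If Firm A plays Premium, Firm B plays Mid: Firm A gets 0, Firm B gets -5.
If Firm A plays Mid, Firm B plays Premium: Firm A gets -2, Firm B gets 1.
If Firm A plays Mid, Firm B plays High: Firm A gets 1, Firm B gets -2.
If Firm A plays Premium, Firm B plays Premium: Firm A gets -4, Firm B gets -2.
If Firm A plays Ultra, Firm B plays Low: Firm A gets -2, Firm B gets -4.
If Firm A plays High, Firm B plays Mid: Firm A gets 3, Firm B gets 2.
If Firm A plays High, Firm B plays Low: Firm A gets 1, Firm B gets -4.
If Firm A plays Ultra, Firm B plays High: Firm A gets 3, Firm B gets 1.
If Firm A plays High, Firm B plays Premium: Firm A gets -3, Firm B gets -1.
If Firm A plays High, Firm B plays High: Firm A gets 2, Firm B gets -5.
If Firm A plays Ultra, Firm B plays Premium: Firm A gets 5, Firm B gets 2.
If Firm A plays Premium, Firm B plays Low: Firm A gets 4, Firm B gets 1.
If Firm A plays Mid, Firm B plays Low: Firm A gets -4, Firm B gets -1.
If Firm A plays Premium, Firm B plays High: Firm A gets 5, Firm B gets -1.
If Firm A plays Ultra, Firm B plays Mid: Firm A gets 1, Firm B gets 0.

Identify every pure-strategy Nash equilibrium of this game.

Pure-strategy Nash equilibria: (High, Mid); (Premium, Low); (Ultra, Premium)

Firm A against Low: payoffs -4, 1, 4, -2 → best response Premium.
Firm A against Mid: payoffs -4, 3, 0, 1 → best response High.
Firm A against High: payoffs 1, 2, 5, 3 → best response Premium.
Firm A against Premium: payoffs -2, -3, -4, 5 → best response Ultra.
Firm B against Mid: payoffs -1, 5, -2, 1 → best response Mid.
Firm B against High: payoffs -4, 2, -5, -1 → best response Mid.
Firm B against Premium: payoffs 1, -5, -1, -2 → best response Low.
Firm B against Ultra: payoffs -4, 0, 1, 2 → best response Premium.
Mutual best responses: (High, Mid); (Premium, Low); (Ultra, Premium).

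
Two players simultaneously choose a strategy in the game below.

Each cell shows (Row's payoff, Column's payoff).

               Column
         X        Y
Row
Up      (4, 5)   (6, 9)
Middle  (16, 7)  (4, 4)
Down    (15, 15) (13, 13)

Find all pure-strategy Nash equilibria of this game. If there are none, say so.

For each player, find the best response to each opponent profile; mutual best responses are the pure NE.
Row against X: payoffs 4, 16, 15 → best response Middle.
Row against Y: payoffs 6, 4, 13 → best response Down.
Column against Up: payoffs 5, 9 → best response Y.
Column against Middle: payoffs 7, 4 → best response X.
Column against Down: payoffs 15, 13 → best response X.
Mutual best responses: (Middle, X).

(Middle, X)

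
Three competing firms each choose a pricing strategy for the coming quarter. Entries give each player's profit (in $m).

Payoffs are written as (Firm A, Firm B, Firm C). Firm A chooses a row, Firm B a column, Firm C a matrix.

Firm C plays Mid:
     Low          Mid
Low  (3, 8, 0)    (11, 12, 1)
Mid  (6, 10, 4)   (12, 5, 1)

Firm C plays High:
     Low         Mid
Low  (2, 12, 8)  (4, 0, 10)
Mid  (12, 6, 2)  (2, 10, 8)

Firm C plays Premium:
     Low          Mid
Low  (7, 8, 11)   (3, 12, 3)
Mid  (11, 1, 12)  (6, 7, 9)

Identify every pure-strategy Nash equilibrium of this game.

The unique pure-strategy Nash equilibrium is (Mid, Mid, Premium).

For each strategy profile, look for a profitable unilateral deviation.
(Low, Low, Mid): Firm A can switch to Mid (3 → 6). Not NE.
(Low, Low, High): Firm A can switch to Mid (2 → 12). Not NE.
(Low, Low, Premium): Firm A can switch to Mid (7 → 11). Not NE.
(Low, Mid, Mid): Firm A can switch to Mid (11 → 12). Not NE.
(Low, Mid, High): Firm B can switch to Low (0 → 12). Not NE.
(Low, Mid, Premium): Firm A can switch to Mid (3 → 6). Not NE.
(Mid, Low, Mid): Firm C can switch to Premium (4 → 12). Not NE.
(Mid, Low, High): Firm B can switch to Mid (6 → 10). Not NE.
(Mid, Mid, Premium): Firm A gets 6, best alternative 3; Firm B gets 7, best alternative 1; Firm C gets 9, best alternative 8. No profitable deviation — NE.
(The remaining 3 profiles each have a profitable deviation by the same check.)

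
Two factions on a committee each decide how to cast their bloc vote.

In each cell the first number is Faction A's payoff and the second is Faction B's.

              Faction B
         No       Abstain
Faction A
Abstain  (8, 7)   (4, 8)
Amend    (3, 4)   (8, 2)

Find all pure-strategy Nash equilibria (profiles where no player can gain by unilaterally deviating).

(Abstain, No): Faction B can switch to Abstain (7 → 8). Not NE.
(Abstain, Abstain): Faction A can switch to Amend (4 → 8). Not NE.
(Amend, No): Faction A can switch to Abstain (3 → 8). Not NE.
(Amend, Abstain): Faction B can switch to No (2 → 4). Not NE.

There is no pure-strategy Nash equilibrium.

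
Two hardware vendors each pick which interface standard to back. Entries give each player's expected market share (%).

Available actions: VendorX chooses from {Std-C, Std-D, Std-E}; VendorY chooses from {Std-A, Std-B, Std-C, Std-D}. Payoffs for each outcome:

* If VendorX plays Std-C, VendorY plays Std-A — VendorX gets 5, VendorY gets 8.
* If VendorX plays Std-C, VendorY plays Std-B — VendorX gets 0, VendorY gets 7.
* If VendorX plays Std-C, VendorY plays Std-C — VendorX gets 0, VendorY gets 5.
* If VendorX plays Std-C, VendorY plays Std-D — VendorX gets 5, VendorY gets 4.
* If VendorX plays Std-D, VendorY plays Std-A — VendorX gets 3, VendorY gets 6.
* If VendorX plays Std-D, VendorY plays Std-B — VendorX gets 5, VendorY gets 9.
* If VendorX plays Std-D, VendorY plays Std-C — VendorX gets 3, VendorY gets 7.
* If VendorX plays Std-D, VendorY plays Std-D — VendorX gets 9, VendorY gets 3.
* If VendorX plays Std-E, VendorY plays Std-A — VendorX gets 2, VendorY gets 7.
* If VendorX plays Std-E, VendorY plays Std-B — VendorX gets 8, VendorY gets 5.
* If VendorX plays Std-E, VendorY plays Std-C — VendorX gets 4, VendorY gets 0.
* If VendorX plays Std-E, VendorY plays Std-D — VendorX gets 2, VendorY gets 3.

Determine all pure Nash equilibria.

(Std-C, Std-A)

VendorX against Std-A: payoffs 5, 3, 2 → best response Std-C.
VendorX against Std-B: payoffs 0, 5, 8 → best response Std-E.
VendorX against Std-C: payoffs 0, 3, 4 → best response Std-E.
VendorX against Std-D: payoffs 5, 9, 2 → best response Std-D.
VendorY against Std-C: payoffs 8, 7, 5, 4 → best response Std-A.
VendorY against Std-D: payoffs 6, 9, 7, 3 → best response Std-B.
VendorY against Std-E: payoffs 7, 5, 0, 3 → best response Std-A.
Mutual best responses: (Std-C, Std-A).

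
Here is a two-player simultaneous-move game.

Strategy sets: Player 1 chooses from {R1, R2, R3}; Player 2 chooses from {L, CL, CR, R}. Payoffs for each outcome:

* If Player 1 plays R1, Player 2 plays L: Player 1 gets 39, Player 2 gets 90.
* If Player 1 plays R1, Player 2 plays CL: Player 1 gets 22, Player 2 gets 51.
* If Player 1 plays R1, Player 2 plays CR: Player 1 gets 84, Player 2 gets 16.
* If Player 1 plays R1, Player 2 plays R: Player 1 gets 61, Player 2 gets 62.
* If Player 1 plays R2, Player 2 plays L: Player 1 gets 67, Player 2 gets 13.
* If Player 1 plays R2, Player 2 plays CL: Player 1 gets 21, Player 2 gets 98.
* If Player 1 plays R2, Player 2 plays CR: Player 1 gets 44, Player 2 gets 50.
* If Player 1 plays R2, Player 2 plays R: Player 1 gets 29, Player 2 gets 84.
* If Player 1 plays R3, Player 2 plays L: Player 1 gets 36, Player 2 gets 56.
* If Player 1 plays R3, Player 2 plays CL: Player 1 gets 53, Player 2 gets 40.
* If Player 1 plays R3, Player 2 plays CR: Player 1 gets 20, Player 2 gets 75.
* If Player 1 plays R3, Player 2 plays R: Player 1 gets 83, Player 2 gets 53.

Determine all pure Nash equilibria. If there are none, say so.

This game has no pure Nash equilibrium.

(R1, L): Player 1 can switch to R2 (39 → 67). Not NE.
(R1, CL): Player 1 can switch to R3 (22 → 53). Not NE.
(R1, CR): Player 2 can switch to L (16 → 90). Not NE.
(R1, R): Player 1 can switch to R3 (61 → 83). Not NE.
(R2, L): Player 2 can switch to CL (13 → 98). Not NE.
(R2, CL): Player 1 can switch to R1 (21 → 22). Not NE.
(R2, CR): Player 1 can switch to R1 (44 → 84). Not NE.
(R2, R): Player 1 can switch to R1 (29 → 61). Not NE.
(The remaining 4 profiles each have a profitable deviation by the same check.)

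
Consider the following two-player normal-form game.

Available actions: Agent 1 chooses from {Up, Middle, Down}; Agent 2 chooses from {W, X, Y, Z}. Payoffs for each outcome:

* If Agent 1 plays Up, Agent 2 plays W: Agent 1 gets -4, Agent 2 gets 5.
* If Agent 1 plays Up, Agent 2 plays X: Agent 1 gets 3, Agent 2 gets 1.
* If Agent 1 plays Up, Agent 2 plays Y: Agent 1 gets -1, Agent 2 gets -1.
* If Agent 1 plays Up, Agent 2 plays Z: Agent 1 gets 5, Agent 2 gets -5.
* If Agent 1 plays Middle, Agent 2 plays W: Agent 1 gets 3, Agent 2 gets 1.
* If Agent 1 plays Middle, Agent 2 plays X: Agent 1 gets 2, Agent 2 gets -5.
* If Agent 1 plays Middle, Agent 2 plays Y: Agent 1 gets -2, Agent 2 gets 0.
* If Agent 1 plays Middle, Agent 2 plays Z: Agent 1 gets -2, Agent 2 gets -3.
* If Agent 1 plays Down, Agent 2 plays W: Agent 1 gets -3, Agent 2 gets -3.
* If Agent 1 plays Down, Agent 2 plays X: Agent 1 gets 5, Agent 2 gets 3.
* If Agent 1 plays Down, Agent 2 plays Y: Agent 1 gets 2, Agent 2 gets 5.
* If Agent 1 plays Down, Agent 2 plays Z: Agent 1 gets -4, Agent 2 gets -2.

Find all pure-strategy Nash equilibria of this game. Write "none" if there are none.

(Up, W): Agent 1 can switch to Middle (-4 → 3). Not NE.
(Up, X): Agent 1 can switch to Down (3 → 5). Not NE.
(Up, Y): Agent 1 can switch to Down (-1 → 2). Not NE.
(Up, Z): Agent 2 can switch to W (-5 → 5). Not NE.
(Middle, W): Agent 1 gets 3, best alternative -3; Agent 2 gets 1, best alternative 0. No profitable deviation — NE.
(Middle, X): Agent 1 can switch to Up (2 → 3). Not NE.
(Middle, Y): Agent 1 can switch to Up (-2 → -1). Not NE.
(Middle, Z): Agent 1 can switch to Up (-2 → 5). Not NE.
(Down, W): Agent 1 can switch to Middle (-3 → 3). Not NE.
(Down, Y): Agent 1 gets 2, best alternative -1; Agent 2 gets 5, best alternative 3. No profitable deviation — NE.
(The remaining 2 profiles each have a profitable deviation by the same check.)

(Middle, W) and (Down, Y)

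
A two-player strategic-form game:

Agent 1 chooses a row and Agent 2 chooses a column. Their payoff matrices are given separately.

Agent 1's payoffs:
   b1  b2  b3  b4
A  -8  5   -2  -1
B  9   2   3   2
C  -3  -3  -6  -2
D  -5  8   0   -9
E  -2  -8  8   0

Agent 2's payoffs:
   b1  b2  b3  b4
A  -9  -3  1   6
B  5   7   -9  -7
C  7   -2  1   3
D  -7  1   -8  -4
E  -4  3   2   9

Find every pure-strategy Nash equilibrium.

Mark each player's best response to every combination of opponents' strategies; a profile where every player is best-responding is a pure Nash equilibrium.
Agent 1 against b1: payoffs -8, 9, -3, -5, -2 → best response B.
Agent 1 against b2: payoffs 5, 2, -3, 8, -8 → best response D.
Agent 1 against b3: payoffs -2, 3, -6, 0, 8 → best response E.
Agent 1 against b4: payoffs -1, 2, -2, -9, 0 → best response B.
Agent 2 against A: payoffs -9, -3, 1, 6 → best response b4.
Agent 2 against B: payoffs 5, 7, -9, -7 → best response b2.
Agent 2 against C: payoffs 7, -2, 1, 3 → best response b1.
Agent 2 against D: payoffs -7, 1, -8, -4 → best response b2.
Agent 2 against E: payoffs -4, 3, 2, 9 → best response b4.
Mutual best responses: (D, b2).

(D, b2)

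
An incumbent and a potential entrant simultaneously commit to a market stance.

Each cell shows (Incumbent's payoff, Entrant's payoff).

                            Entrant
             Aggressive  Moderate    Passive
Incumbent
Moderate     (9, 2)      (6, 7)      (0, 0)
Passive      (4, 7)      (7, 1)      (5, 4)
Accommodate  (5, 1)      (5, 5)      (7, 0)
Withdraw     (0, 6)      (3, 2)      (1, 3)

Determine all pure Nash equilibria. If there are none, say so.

Check each profile: it is a Nash equilibrium iff no player can strictly gain by switching unilaterally.
(Moderate, Aggressive): Entrant can switch to Moderate (2 → 7). Not NE.
(Moderate, Moderate): Incumbent can switch to Passive (6 → 7). Not NE.
(Moderate, Passive): Incumbent can switch to Passive (0 → 5). Not NE.
(Passive, Aggressive): Incumbent can switch to Moderate (4 → 9). Not NE.
(Passive, Moderate): Entrant can switch to Aggressive (1 → 7). Not NE.
(Passive, Passive): Incumbent can switch to Accommodate (5 → 7). Not NE.
(Accommodate, Aggressive): Incumbent can switch to Moderate (5 → 9). Not NE.
(Accommodate, Moderate): Incumbent can switch to Moderate (5 → 6). Not NE.
(The remaining 4 profiles each have a profitable deviation by the same check.)

This game has no pure Nash equilibrium.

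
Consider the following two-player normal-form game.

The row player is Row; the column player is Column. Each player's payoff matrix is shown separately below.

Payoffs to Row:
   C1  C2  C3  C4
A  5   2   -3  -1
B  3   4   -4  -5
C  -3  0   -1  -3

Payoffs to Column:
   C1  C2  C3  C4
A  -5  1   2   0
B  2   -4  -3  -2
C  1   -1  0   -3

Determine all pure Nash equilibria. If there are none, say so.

There is no pure-strategy Nash equilibrium.

Mark each player's best response to every combination of opponents' strategies; a profile where every player is best-responding is a pure Nash equilibrium.
Row against C1: payoffs 5, 3, -3 → best response A.
Row against C2: payoffs 2, 4, 0 → best response B.
Row against C3: payoffs -3, -4, -1 → best response C.
Row against C4: payoffs -1, -5, -3 → best response A.
Column against A: payoffs -5, 1, 2, 0 → best response C3.
Column against B: payoffs 2, -4, -3, -2 → best response C1.
Column against C: payoffs 1, -1, 0, -3 → best response C1.
No profile is a mutual best response for all players.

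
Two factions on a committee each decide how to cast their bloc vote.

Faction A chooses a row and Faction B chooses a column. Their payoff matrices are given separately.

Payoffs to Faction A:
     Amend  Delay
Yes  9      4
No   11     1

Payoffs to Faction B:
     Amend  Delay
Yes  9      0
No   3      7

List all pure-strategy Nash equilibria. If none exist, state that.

This game has no pure Nash equilibrium.

Faction A against Amend: payoffs 9, 11 → best response No.
Faction A against Delay: payoffs 4, 1 → best response Yes.
Faction B against Yes: payoffs 9, 0 → best response Amend.
Faction B against No: payoffs 3, 7 → best response Delay.
No profile is a mutual best response for all players.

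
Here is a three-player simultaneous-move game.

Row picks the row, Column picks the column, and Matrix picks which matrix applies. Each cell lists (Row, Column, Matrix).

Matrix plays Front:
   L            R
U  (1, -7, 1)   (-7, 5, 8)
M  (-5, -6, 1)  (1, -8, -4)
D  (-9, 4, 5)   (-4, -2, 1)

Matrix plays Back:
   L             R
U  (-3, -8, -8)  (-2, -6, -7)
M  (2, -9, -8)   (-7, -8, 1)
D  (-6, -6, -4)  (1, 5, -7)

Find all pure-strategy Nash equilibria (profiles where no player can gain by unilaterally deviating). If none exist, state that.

For each strategy profile, look for a profitable unilateral deviation.
(U, L, Front): Column can switch to R (-7 → 5). Not NE.
(U, L, Back): Row can switch to M (-3 → 2). Not NE.
(U, R, Front): Row can switch to M (-7 → 1). Not NE.
(U, R, Back): Row can switch to D (-2 → 1). Not NE.
(M, L, Front): Row can switch to U (-5 → 1). Not NE.
(M, L, Back): Column can switch to R (-9 → -8). Not NE.
(The remaining 6 profiles each have a profitable deviation by the same check.)

This game has no pure Nash equilibrium.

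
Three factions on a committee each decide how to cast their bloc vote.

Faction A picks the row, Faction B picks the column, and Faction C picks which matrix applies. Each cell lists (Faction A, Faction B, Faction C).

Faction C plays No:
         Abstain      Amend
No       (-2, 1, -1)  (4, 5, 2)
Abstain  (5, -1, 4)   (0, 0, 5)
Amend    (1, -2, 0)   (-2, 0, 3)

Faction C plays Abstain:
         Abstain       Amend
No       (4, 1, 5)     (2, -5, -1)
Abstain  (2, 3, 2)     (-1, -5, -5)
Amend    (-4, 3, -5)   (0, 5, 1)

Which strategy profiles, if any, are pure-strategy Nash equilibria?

Faction A against (Abstain, No): payoffs -2, 5, 1 → best response Abstain.
Faction A against (Abstain, Abstain): payoffs 4, 2, -4 → best response No.
Faction A against (Amend, No): payoffs 4, 0, -2 → best response No.
Faction A against (Amend, Abstain): payoffs 2, -1, 0 → best response No.
Faction B against (No, No): payoffs 1, 5 → best response Amend.
Faction B against (No, Abstain): payoffs 1, -5 → best response Abstain.
Faction B against (Abstain, No): payoffs -1, 0 → best response Amend.
Faction B against (Abstain, Abstain): payoffs 3, -5 → best response Abstain.
Faction B against (Amend, No): payoffs -2, 0 → best response Amend.
Faction B against (Amend, Abstain): payoffs 3, 5 → best response Amend.
Faction C against (No, Abstain): payoffs -1, 5 → best response Abstain.
Faction C against (No, Amend): payoffs 2, -1 → best response No.
Faction C against (Abstain, Abstain): payoffs 4, 2 → best response No.
Faction C against (Abstain, Amend): payoffs 5, -5 → best response No.
Faction C against (Amend, Abstain): payoffs 0, -5 → best response No.
Faction C against (Amend, Amend): payoffs 3, 1 → best response No.
Mutual best responses: (No, Abstain, Abstain); (No, Amend, No).

Pure-strategy Nash equilibria: (No, Abstain, Abstain); (No, Amend, No)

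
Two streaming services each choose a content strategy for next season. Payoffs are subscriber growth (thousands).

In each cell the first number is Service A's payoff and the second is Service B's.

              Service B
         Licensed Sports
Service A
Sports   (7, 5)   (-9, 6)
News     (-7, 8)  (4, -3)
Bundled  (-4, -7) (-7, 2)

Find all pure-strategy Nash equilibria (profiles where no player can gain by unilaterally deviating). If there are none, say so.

Service A against Licensed: payoffs 7, -7, -4 → best response Sports.
Service A against Sports: payoffs -9, 4, -7 → best response News.
Service B against Sports: payoffs 5, 6 → best response Sports.
Service B against News: payoffs 8, -3 → best response Licensed.
Service B against Bundled: payoffs -7, 2 → best response Sports.
No profile is a mutual best response for all players.

No pure-strategy Nash equilibrium.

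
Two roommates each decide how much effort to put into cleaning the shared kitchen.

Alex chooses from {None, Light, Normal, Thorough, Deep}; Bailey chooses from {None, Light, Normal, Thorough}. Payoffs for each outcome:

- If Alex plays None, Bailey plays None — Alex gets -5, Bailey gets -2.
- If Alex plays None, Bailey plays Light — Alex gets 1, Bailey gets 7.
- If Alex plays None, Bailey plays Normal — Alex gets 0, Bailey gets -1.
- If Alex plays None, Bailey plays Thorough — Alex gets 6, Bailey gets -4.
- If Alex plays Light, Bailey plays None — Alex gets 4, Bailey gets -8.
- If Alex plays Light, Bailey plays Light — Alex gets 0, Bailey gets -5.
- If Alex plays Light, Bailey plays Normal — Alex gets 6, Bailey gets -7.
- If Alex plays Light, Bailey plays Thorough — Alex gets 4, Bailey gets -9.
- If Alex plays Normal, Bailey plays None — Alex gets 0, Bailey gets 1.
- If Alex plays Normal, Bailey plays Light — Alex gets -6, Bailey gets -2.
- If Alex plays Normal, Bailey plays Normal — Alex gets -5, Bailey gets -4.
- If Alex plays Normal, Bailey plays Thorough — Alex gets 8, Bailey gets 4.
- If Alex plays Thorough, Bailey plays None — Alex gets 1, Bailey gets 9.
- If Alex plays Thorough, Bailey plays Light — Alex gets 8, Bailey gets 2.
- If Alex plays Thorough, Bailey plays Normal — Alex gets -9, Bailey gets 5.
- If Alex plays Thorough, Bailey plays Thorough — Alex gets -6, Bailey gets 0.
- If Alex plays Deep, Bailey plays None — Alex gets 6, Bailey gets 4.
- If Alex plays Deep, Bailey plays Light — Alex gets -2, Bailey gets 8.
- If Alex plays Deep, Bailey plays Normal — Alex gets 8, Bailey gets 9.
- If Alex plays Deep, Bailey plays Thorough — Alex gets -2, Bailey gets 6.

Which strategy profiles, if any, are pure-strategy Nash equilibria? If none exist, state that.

The pure Nash equilibria are (Normal, Thorough), (Deep, Normal).

(None, None): Alex can switch to Light (-5 → 4). Not NE.
(None, Light): Alex can switch to Thorough (1 → 8). Not NE.
(None, Normal): Alex can switch to Light (0 → 6). Not NE.
(None, Thorough): Alex can switch to Normal (6 → 8). Not NE.
(Light, None): Alex can switch to Deep (4 → 6). Not NE.
(Light, Light): Alex can switch to None (0 → 1). Not NE.
(Light, Normal): Alex can switch to Deep (6 → 8). Not NE.
(Light, Thorough): Alex can switch to None (4 → 6). Not NE.
(Normal, None): Alex can switch to Light (0 → 4). Not NE.
(Normal, Light): Alex can switch to None (-6 → 1). Not NE.
(Normal, Normal): Alex can switch to None (-5 → 0). Not NE.
(Normal, Thorough): Alex gets 8, best alternative 6; Bailey gets 4, best alternative 1. No profitable deviation — NE.
(Thorough, None): Alex can switch to Light (1 → 4). Not NE.
(Deep, Normal): Alex gets 8, best alternative 6; Bailey gets 9, best alternative 8. No profitable deviation — NE.
(The remaining 6 profiles each have a profitable deviation by the same check.)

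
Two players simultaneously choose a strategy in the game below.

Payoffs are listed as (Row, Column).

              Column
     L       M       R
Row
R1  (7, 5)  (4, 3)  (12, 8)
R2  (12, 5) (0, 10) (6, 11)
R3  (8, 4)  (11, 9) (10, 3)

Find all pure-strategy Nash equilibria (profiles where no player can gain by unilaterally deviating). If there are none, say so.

(R1, L): Row can switch to R2 (7 → 12). Not NE.
(R1, M): Row can switch to R3 (4 → 11). Not NE.
(R1, R): Row gets 12, best alternative 10; Column gets 8, best alternative 5. No profitable deviation — NE.
(R2, L): Column can switch to M (5 → 10). Not NE.
(R2, M): Row can switch to R1 (0 → 4). Not NE.
(R2, R): Row can switch to R1 (6 → 12). Not NE.
(R3, L): Row can switch to R2 (8 → 12). Not NE.
(R3, M): Row gets 11, best alternative 4; Column gets 9, best alternative 4. No profitable deviation — NE.
(R3, R): Row can switch to R1 (10 → 12). Not NE.

The pure Nash equilibria are (R1, R) and (R3, M).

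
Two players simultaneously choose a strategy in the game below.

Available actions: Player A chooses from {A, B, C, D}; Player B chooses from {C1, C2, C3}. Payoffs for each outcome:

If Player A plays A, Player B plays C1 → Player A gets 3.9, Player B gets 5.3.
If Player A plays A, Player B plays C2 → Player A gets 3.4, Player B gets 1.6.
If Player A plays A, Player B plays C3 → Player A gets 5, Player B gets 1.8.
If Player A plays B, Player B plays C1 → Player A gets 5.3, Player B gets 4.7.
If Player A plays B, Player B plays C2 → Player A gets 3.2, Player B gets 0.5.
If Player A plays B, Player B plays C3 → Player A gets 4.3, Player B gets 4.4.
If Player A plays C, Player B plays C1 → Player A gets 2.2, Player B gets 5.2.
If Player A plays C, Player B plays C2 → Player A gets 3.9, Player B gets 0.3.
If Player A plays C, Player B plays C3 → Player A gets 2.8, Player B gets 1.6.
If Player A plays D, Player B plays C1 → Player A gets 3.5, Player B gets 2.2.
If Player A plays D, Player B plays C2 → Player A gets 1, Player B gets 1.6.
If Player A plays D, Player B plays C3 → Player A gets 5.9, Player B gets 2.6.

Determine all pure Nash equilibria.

The pure Nash equilibria are (B, C1); (D, C3).

(A, C1): Player A can switch to B (3.9 → 5.3). Not NE.
(A, C2): Player A can switch to C (3.4 → 3.9). Not NE.
(A, C3): Player A can switch to D (5 → 5.9). Not NE.
(B, C1): Player A gets 5.3, best alternative 3.9; Player B gets 4.7, best alternative 4.4. No profitable deviation — NE.
(B, C2): Player A can switch to A (3.2 → 3.4). Not NE.
(B, C3): Player A can switch to A (4.3 → 5). Not NE.
(C, C1): Player A can switch to A (2.2 → 3.9). Not NE.
(D, C3): Player A gets 5.9, best alternative 5; Player B gets 2.6, best alternative 2.2. No profitable deviation — NE.
(The remaining 4 profiles each have a profitable deviation by the same check.)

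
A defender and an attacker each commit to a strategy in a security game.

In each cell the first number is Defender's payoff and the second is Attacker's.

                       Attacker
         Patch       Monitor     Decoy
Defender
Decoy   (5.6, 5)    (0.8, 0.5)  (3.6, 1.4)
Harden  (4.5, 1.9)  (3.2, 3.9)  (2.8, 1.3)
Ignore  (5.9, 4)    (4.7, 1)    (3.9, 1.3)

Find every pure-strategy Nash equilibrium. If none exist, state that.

Mark each player's best response to every combination of opponents' strategies; a profile where every player is best-responding is a pure Nash equilibrium.
Defender against Patch: payoffs 5.6, 4.5, 5.9 → best response Ignore.
Defender against Monitor: payoffs 0.8, 3.2, 4.7 → best response Ignore.
Defender against Decoy: payoffs 3.6, 2.8, 3.9 → best response Ignore.
Attacker against Decoy: payoffs 5, 0.5, 1.4 → best response Patch.
Attacker against Harden: payoffs 1.9, 3.9, 1.3 → best response Monitor.
Attacker against Ignore: payoffs 4, 1, 1.3 → best response Patch.
Mutual best responses: (Ignore, Patch).

The unique pure-strategy Nash equilibrium is (Ignore, Patch).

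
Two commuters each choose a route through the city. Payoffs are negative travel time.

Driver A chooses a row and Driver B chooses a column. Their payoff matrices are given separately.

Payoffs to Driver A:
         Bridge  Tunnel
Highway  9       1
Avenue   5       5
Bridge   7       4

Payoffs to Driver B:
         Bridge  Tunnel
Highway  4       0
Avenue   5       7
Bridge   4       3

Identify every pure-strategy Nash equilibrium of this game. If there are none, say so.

(Highway, Bridge) and (Avenue, Tunnel)

Check each profile: it is a Nash equilibrium iff no player can strictly gain by switching unilaterally.
(Highway, Bridge): Driver A gets 9, best alternative 7; Driver B gets 4, best alternative 0. No profitable deviation — NE.
(Highway, Tunnel): Driver A can switch to Avenue (1 → 5). Not NE.
(Avenue, Bridge): Driver A can switch to Highway (5 → 9). Not NE.
(Avenue, Tunnel): Driver A gets 5, best alternative 4; Driver B gets 7, best alternative 5. No profitable deviation — NE.
(Bridge, Bridge): Driver A can switch to Highway (7 → 9). Not NE.
(Bridge, Tunnel): Driver A can switch to Avenue (4 → 5). Not NE.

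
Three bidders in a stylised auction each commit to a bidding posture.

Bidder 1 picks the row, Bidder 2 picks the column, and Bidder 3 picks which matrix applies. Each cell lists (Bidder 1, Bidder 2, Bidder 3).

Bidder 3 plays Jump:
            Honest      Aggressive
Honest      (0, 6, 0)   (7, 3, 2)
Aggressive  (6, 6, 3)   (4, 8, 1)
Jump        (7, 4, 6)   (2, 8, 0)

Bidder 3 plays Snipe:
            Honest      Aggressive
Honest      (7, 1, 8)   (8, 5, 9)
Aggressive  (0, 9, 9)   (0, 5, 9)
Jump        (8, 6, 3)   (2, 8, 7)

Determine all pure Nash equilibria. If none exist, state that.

(Honest, Honest, Jump): Bidder 1 can switch to Aggressive (0 → 6). Not NE.
(Honest, Honest, Snipe): Bidder 1 can switch to Jump (7 → 8). Not NE.
(Honest, Aggressive, Jump): Bidder 2 can switch to Honest (3 → 6). Not NE.
(Honest, Aggressive, Snipe): Bidder 1 gets 8, best alternative 2; Bidder 2 gets 5, best alternative 1; Bidder 3 gets 9, best alternative 2. No profitable deviation — NE.
(Aggressive, Honest, Jump): Bidder 1 can switch to Jump (6 → 7). Not NE.
(Aggressive, Honest, Snipe): Bidder 1 can switch to Honest (0 → 7). Not NE.
(Aggressive, Aggressive, Jump): Bidder 1 can switch to Honest (4 → 7). Not NE.
(Aggressive, Aggressive, Snipe): Bidder 1 can switch to Honest (0 → 8). Not NE.
(Jump, Honest, Jump): Bidder 2 can switch to Aggressive (4 → 8). Not NE.
(The remaining 3 profiles each have a profitable deviation by the same check.)

(Honest, Aggressive, Snipe)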